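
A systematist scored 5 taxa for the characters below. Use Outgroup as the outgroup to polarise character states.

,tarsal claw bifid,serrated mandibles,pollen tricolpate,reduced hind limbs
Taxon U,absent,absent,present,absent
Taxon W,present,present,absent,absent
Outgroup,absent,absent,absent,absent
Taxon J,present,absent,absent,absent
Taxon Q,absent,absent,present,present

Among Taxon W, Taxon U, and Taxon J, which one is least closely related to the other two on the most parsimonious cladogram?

Taxon U

The outgroup has state 'absent' for every character, so 'present' is the derived state throughout.
tarsal claw bifid (derived state 'present') is shared by Taxon J and Taxon W — a synapomorphy uniting that clade.
serrated mandibles (derived state 'present') is unique to Taxon W (autapomorphy; uninformative for grouping).
Only Taxon Q and Taxon U show the derived state 'present' for pollen tricolpate, supporting them as a clade.
reduced hind limbs: derived state 'present' in Taxon Q only — an autapomorphy, so it tells us nothing about relationships among taxa.
Most parsimonious ingroup topology: ((Taxon U,Taxon Q),(Taxon J,Taxon W)).
Taxon J and Taxon W share a more recent common ancestor with each other than either does with Taxon U, so Taxon U is the least closely related of the three.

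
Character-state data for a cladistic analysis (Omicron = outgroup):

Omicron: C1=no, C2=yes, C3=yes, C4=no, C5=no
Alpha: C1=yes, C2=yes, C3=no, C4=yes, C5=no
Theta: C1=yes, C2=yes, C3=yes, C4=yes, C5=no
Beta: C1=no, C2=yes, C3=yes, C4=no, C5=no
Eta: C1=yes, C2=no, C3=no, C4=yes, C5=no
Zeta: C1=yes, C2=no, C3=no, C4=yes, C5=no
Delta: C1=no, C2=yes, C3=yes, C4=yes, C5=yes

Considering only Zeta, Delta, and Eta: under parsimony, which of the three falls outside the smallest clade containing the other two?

Character polarity is set by the outgroup: the derived state is whichever differs from the outgroup's state, so for C2, C3 the derived state is 'no', and for the remaining characters it is 'yes'.
C1 (derived state 'yes') is shared by Alpha, Eta, Theta, and Zeta — a synapomorphy uniting that clade.
C2: derived state 'no' in Eta and Zeta only — synapomorphy for {Eta, Zeta}.
C3: derived state 'no' in Alpha, Eta, and Zeta only — synapomorphy for {Alpha, Eta, Zeta}.
Only Alpha, Delta, Eta, Theta, and Zeta show the derived state 'yes' for C4, supporting them as a clade.
C5 (derived state 'yes') is unique to Delta (autapomorphy; uninformative for grouping).
Most parsimonious ingroup topology: ((((Alpha,(Eta,Zeta)),Theta),Delta),Beta).
Eta and Zeta share a more recent common ancestor with each other than either does with Delta, so Delta is the least closely related of the three.

Delta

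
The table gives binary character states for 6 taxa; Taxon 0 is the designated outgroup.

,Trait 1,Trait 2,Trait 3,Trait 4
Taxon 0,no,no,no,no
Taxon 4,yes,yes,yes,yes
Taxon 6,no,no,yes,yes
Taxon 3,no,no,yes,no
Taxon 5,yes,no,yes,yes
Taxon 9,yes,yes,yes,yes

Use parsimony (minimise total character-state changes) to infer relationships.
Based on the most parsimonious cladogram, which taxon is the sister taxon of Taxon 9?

The outgroup has state 'no' for every character, so 'yes' is the derived state throughout.
Trait 1: derived state 'yes' in Taxon 4, Taxon 5, and Taxon 9 only — synapomorphy for {Taxon 4, Taxon 5, Taxon 9}.
Trait 2 (derived state 'yes') is shared by Taxon 4 and Taxon 9 — a synapomorphy uniting that clade.
Trait 3 (derived state 'yes') is shared by all ingroup taxa — unites the whole ingroup.
Only Taxon 4, Taxon 5, Taxon 6, and Taxon 9 show the derived state 'yes' for Trait 4, supporting them as a clade.
Most parsimonious ingroup topology: ((((Taxon 4,Taxon 9),Taxon 5),Taxon 6),Taxon 3).
Taxon 9 and Taxon 4 form a cherry on this tree, so they are sister taxa.

Taxon 4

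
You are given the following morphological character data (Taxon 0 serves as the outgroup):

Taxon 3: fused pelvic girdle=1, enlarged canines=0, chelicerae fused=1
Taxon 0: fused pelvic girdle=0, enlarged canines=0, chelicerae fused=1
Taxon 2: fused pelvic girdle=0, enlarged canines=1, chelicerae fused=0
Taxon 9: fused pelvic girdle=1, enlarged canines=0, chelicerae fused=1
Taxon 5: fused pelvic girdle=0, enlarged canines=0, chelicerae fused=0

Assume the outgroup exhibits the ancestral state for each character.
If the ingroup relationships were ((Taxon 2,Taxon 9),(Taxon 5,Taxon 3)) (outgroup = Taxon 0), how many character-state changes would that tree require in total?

Map each character onto ((Taxon 2,Taxon 9),(Taxon 5,Taxon 3)) (rooted by Taxon 0) and count the minimum state changes it requires (Fitch parsimony):
fused pelvic girdle: 2; enlarged canines: 1; chelicerae fused: 2.
Total tree length = 5.

5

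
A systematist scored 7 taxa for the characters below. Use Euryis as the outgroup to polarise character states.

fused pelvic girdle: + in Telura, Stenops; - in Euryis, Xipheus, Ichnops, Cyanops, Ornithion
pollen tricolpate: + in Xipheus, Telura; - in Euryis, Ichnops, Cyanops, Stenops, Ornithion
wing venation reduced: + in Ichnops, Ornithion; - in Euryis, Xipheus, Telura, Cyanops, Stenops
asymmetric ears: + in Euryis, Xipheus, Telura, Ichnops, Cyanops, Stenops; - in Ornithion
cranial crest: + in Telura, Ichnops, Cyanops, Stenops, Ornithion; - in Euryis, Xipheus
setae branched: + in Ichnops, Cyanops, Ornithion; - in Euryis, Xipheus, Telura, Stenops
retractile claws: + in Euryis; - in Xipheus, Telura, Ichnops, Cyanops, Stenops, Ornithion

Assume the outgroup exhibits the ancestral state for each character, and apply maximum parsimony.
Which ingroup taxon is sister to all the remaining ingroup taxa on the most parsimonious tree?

Xipheus

Character polarity is set by the outgroup: the derived state is whichever differs from the outgroup's state, so for asymmetric ears, retractile claws the derived state is '-', and for the remaining characters it is '+'.
fused pelvic girdle (derived state '+') is shared by Stenops and Telura — a synapomorphy uniting that clade.
pollen tricolpate (state '+') occurs in Telura and Xipheus but conflicts with the nesting implied by the other characters — most parsimoniously interpreted as homoplasy.
wing venation reduced: derived state '+' in Ichnops and Ornithion only — synapomorphy for {Ichnops, Ornithion}.
asymmetric ears (derived state '-') is unique to Ornithion (autapomorphy; uninformative for grouping).
cranial crest (derived state '+') is shared by Cyanops, Ichnops, Ornithion, Stenops, and Telura — a synapomorphy uniting that clade.
setae branched: derived state '+' in Cyanops, Ichnops, and Ornithion only — synapomorphy for {Cyanops, Ichnops, Ornithion}.
All ingroup taxa share the derived state '-' for retractile claws; it defines the ingroup but does not resolve relationships within it.
Most parsimonious ingroup topology: (Xipheus,((Telura,Stenops),((Ichnops,Ornithion),Cyanops))).
Xipheus is sister to the clade containing all other ingroup taxa, so it is the earliest-diverging (most basal) ingroup lineage.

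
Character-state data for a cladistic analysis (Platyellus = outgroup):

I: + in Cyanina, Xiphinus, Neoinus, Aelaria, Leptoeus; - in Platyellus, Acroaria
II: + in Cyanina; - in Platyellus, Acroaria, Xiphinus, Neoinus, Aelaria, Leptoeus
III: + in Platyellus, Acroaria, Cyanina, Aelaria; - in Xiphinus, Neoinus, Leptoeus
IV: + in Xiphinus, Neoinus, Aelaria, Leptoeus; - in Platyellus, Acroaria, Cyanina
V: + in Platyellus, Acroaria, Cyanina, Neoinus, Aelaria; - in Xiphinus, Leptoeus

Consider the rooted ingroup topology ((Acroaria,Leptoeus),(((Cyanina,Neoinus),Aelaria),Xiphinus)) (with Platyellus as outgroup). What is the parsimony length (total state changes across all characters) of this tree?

11

Map each character onto ((Acroaria,Leptoeus),(((Cyanina,Neoinus),Aelaria),Xiphinus)) (rooted by Platyellus) and count the minimum state changes it requires (Fitch parsimony):
I: 2; II: 1; III: 3; IV: 3; V: 2.
Total tree length = 11.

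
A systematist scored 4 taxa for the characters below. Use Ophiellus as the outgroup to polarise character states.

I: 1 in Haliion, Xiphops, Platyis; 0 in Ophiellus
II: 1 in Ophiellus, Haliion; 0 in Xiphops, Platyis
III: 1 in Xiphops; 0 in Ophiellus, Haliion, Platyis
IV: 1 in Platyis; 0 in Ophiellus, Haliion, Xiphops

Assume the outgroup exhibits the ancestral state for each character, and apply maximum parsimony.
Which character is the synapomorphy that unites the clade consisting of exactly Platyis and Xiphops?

Character polarity is set by the outgroup: the derived state is whichever differs from the outgroup's state, so for II the derived state is '0', and for the remaining characters it is '1'.
All ingroup taxa share the derived state '1' for I; it defines the ingroup but does not resolve relationships within it.
II (derived state '0') is shared by Platyis and Xiphops — a synapomorphy uniting that clade.
III: derived state '1' in Xiphops only — an autapomorphy, so it tells us nothing about relationships among taxa.
IV: derived state '1' in Platyis only — an autapomorphy, so it tells us nothing about relationships among taxa.
Most parsimonious ingroup topology: (Haliion,(Xiphops,Platyis)).
The clade {Platyis, Xiphops} is supported by II: its derived state '0' occurs in exactly those taxa and in no other taxon (including the outgroup).

II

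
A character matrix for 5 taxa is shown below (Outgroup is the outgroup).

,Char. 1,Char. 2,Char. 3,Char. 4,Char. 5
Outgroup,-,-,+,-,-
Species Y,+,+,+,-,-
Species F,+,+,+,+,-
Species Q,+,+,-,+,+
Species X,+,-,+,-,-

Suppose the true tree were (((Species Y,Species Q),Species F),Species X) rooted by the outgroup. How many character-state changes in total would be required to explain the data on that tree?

Map each character onto (((Species Y,Species Q),Species F),Species X) (rooted by Outgroup) and count the minimum state changes it requires (Fitch parsimony):
Char. 1: 1; Char. 2: 1; Char. 3: 1; Char. 4: 2; Char. 5: 1.
Total tree length = 6.

6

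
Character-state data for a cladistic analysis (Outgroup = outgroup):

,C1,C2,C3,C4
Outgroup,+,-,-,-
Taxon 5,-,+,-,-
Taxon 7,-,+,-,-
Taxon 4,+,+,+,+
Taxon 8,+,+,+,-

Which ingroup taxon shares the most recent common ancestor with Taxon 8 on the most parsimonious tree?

Taxon 4

Character polarity is set by the outgroup: the derived state is whichever differs from the outgroup's state, so for C1 the derived state is '-', and for the remaining characters it is '+'.
C1 (derived state '-') is shared by Taxon 5 and Taxon 7 — a synapomorphy uniting that clade.
All ingroup taxa share the derived state '+' for C2; it defines the ingroup but does not resolve relationships within it.
C3: derived state '+' in Taxon 4 and Taxon 8 only — synapomorphy for {Taxon 4, Taxon 8}.
C4 (derived state '+') is unique to Taxon 4 (autapomorphy; uninformative for grouping).
Most parsimonious ingroup topology: ((Taxon 5,Taxon 7),(Taxon 4,Taxon 8)).
Taxon 8 and Taxon 4 form a cherry on this tree, so they are sister taxa.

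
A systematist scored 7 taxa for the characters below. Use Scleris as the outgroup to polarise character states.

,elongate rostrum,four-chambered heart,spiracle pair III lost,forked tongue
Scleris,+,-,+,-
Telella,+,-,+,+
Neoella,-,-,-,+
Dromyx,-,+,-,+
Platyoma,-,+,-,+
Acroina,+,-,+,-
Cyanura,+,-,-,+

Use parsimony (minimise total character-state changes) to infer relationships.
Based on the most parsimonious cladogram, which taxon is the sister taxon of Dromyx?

Platyoma

Character polarity is set by the outgroup: the derived state is whichever differs from the outgroup's state, so for elongate rostrum, spiracle pair III lost the derived state is '-', and for the remaining characters it is '+'.
elongate rostrum: derived state '-' in Dromyx, Neoella, and Platyoma only — synapomorphy for {Dromyx, Neoella, Platyoma}.
four-chambered heart: derived state '+' in Dromyx and Platyoma only — synapomorphy for {Dromyx, Platyoma}.
Only Cyanura, Dromyx, Neoella, and Platyoma show the derived state '-' for spiracle pair III lost, supporting them as a clade.
Only Cyanura, Dromyx, Neoella, Platyoma, and Telella show the derived state '+' for forked tongue, supporting them as a clade.
Most parsimonious ingroup topology: ((Telella,((Neoella,(Dromyx,Platyoma)),Cyanura)),Acroina).
Dromyx and Platyoma form a cherry on this tree, so they are sister taxa.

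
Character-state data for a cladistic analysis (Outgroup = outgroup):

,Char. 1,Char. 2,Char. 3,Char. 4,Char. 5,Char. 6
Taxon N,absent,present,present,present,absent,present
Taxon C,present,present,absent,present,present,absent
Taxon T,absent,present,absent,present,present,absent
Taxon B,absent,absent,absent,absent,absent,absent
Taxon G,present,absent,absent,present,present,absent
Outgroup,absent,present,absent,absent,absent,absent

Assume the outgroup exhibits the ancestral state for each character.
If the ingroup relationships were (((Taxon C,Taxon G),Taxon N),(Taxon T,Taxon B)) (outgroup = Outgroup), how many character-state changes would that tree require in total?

9

Map each character onto (((Taxon C,Taxon G),Taxon N),(Taxon T,Taxon B)) (rooted by Outgroup) and count the minimum state changes it requires (Fitch parsimony):
Char. 1: 1; Char. 2: 2; Char. 3: 1; Char. 4: 2; Char. 5: 2; Char. 6: 1.
Total tree length = 9.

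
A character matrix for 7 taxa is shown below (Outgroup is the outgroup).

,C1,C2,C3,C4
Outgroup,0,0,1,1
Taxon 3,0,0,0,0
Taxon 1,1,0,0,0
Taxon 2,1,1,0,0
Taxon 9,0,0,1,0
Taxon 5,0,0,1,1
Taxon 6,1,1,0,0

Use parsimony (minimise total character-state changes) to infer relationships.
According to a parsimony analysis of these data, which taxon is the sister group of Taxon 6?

Taxon 2

Character polarity is set by the outgroup: the derived state is whichever differs from the outgroup's state, so for C3, C4 the derived state is '0', and for the remaining characters it is '1'.
C1 (derived state '1') is shared by Taxon 1, Taxon 2, and Taxon 6 — a synapomorphy uniting that clade.
Only Taxon 2 and Taxon 6 show the derived state '1' for C2, supporting them as a clade.
C3 (derived state '0') is shared by Taxon 1, Taxon 2, Taxon 3, and Taxon 6 — a synapomorphy uniting that clade.
Only Taxon 1, Taxon 2, Taxon 3, Taxon 6, and Taxon 9 show the derived state '0' for C4, supporting them as a clade.
Most parsimonious ingroup topology: (((Taxon 3,(Taxon 1,(Taxon 2,Taxon 6))),Taxon 9),Taxon 5).
Taxon 6 and Taxon 2 form a cherry on this tree, so they are sister taxa.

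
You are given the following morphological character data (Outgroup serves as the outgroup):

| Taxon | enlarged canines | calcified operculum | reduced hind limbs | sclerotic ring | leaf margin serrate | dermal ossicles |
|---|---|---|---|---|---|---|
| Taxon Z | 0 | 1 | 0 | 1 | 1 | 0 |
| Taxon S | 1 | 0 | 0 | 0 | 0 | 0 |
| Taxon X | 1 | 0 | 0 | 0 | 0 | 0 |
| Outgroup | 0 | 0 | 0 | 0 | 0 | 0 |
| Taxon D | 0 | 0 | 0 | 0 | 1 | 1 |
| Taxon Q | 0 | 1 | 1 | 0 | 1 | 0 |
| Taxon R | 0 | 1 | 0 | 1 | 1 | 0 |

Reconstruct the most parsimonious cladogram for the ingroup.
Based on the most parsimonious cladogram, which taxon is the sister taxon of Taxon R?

Taxon Z

The outgroup has state '0' for every character, so '1' is the derived state throughout.
enlarged canines: derived state '1' in Taxon S and Taxon X only — synapomorphy for {Taxon S, Taxon X}.
calcified operculum (derived state '1') is shared by Taxon Q, Taxon R, and Taxon Z — a synapomorphy uniting that clade.
reduced hind limbs (derived state '1') is unique to Taxon Q (autapomorphy; uninformative for grouping).
sclerotic ring: derived state '1' in Taxon R and Taxon Z only — synapomorphy for {Taxon R, Taxon Z}.
leaf margin serrate (derived state '1') is shared by Taxon D, Taxon Q, Taxon R, and Taxon Z — a synapomorphy uniting that clade.
dermal ossicles (derived state '1') is unique to Taxon D (autapomorphy; uninformative for grouping).
Most parsimonious ingroup topology: ((Taxon X,Taxon S),(Taxon D,((Taxon Z,Taxon R),Taxon Q))).
Taxon R and Taxon Z form a cherry on this tree, so they are sister taxa.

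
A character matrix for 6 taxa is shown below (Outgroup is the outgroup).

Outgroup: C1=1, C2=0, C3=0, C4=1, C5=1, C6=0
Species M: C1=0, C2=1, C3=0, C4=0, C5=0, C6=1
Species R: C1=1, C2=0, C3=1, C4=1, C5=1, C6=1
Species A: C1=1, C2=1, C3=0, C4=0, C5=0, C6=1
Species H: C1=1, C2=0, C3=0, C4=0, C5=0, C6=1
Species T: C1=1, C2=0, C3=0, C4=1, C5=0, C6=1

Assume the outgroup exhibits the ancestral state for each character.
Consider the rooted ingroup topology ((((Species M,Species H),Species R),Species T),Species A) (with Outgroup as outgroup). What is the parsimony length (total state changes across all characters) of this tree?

Map each character onto ((((Species M,Species H),Species R),Species T),Species A) (rooted by Outgroup) and count the minimum state changes it requires (Fitch parsimony):
C1: 1; C2: 2; C3: 1; C4: 2; C5: 2; C6: 1.
Total tree length = 9.

9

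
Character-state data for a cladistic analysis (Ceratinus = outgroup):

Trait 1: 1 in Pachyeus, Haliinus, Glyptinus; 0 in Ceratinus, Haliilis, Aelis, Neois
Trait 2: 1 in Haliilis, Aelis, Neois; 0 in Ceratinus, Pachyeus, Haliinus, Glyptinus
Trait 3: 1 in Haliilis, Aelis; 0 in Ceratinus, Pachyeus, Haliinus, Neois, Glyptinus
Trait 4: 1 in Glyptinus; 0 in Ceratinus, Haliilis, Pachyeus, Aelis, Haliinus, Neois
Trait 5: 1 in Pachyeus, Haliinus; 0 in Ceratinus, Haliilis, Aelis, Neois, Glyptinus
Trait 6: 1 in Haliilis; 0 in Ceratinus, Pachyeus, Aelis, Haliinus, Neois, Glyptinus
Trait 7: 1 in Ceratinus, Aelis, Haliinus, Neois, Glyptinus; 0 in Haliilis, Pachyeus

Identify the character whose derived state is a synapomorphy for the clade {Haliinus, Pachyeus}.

Character polarity is set by the outgroup: the derived state is whichever differs from the outgroup's state, so for Trait 7 the derived state is '0', and for the remaining characters it is '1'.
Trait 1: derived state '1' in Glyptinus, Haliinus, and Pachyeus only — synapomorphy for {Glyptinus, Haliinus, Pachyeus}.
Trait 2 (derived state '1') is shared by Aelis, Haliilis, and Neois — a synapomorphy uniting that clade.
Trait 3: derived state '1' in Aelis and Haliilis only — synapomorphy for {Aelis, Haliilis}.
Trait 4: derived state '1' in Glyptinus only — an autapomorphy, so it tells us nothing about relationships among taxa.
Only Haliinus and Pachyeus show the derived state '1' for Trait 5, supporting them as a clade.
Trait 6 (derived state '1') is unique to Haliilis (autapomorphy; uninformative for grouping).
Trait 7 groups Haliilis and Pachyeus, which is incompatible with the clades supported by the remaining characters; treating it as convergent (homoplasy) costs fewer steps than any alternative tree.
Most parsimonious ingroup topology: (((Haliilis,Aelis),Neois),((Pachyeus,Haliinus),Glyptinus)).
The clade {Haliinus, Pachyeus} is supported by Trait 5: its derived state '1' occurs in exactly those taxa and in no other taxon (including the outgroup).

Trait 5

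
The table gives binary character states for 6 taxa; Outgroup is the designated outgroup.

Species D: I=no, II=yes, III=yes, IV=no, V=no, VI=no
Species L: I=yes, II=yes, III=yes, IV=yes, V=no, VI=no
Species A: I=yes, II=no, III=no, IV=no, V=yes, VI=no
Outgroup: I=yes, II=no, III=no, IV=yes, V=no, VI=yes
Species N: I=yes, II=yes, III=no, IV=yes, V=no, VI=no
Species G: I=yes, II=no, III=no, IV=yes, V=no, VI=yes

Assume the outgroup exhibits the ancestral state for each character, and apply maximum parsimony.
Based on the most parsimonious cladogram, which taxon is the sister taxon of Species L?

Species D

Character polarity is set by the outgroup: the derived state is whichever differs from the outgroup's state, so for I, IV, VI the derived state is 'no', and for the remaining characters it is 'yes'.
I: derived state 'no' in Species D only — an autapomorphy, so it tells us nothing about relationships among taxa.
Only Species D, Species L, and Species N show the derived state 'yes' for II, supporting them as a clade.
III (derived state 'yes') is shared by Species D and Species L — a synapomorphy uniting that clade.
IV (state 'no') occurs in Species A and Species D but conflicts with the nesting implied by the other characters — most parsimoniously interpreted as homoplasy.
V (derived state 'yes') is unique to Species A (autapomorphy; uninformative for grouping).
VI: derived state 'no' in Species A, Species D, Species L, and Species N only — synapomorphy for {Species A, Species D, Species L, Species N}.
Most parsimonious ingroup topology: ((((Species D,Species L),Species N),Species A),Species G).
Species L and Species D form a cherry on this tree, so they are sister taxa.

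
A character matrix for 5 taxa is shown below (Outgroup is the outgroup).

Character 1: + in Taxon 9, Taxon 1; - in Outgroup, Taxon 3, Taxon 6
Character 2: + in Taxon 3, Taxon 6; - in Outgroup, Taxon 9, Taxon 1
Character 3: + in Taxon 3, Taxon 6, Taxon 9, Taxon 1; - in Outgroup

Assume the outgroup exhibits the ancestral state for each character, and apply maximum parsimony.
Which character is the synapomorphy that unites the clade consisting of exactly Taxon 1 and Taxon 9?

Character 1

The outgroup has state '-' for every character, so '+' is the derived state throughout.
Character 1 (derived state '+') is shared by Taxon 1 and Taxon 9 — a synapomorphy uniting that clade.
Character 2: derived state '+' in Taxon 3 and Taxon 6 only — synapomorphy for {Taxon 3, Taxon 6}.
All ingroup taxa share the derived state '+' for Character 3; it defines the ingroup but does not resolve relationships within it.
Most parsimonious ingroup topology: ((Taxon 3,Taxon 6),(Taxon 9,Taxon 1)).
The clade {Taxon 1, Taxon 9} is supported by Character 1: its derived state '+' occurs in exactly those taxa and in no other taxon (including the outgroup).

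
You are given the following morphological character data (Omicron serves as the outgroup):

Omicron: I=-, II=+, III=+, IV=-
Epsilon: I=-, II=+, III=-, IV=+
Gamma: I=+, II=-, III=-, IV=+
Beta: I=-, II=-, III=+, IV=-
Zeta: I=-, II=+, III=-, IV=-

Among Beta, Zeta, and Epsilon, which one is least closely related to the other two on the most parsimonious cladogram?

Beta

Character polarity is set by the outgroup: the derived state is whichever differs from the outgroup's state, so for II, III the derived state is '-', and for the remaining characters it is '+'.
I: derived state '+' in Gamma only — an autapomorphy, so it tells us nothing about relationships among taxa.
II (state '-') occurs in Beta and Gamma but conflicts with the nesting implied by the other characters — most parsimoniously interpreted as homoplasy.
III: derived state '-' in Epsilon, Gamma, and Zeta only — synapomorphy for {Epsilon, Gamma, Zeta}.
IV: derived state '+' in Epsilon and Gamma only — synapomorphy for {Epsilon, Gamma}.
Most parsimonious ingroup topology: (((Epsilon,Gamma),Zeta),Beta).
Epsilon and Zeta share a more recent common ancestor with each other than either does with Beta, so Beta is the least closely related of the three.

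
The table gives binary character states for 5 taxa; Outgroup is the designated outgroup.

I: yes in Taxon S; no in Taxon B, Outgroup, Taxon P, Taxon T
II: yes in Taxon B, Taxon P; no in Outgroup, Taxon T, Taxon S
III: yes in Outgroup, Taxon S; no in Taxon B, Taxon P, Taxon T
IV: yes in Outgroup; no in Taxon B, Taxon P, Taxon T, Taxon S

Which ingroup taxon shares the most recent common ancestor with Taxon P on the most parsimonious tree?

Taxon B

Character polarity is set by the outgroup: the derived state is whichever differs from the outgroup's state, so for III, IV the derived state is 'no', and for the remaining characters it is 'yes'.
I (derived state 'yes') is unique to Taxon S (autapomorphy; uninformative for grouping).
II: derived state 'yes' in Taxon B and Taxon P only — synapomorphy for {Taxon B, Taxon P}.
III: derived state 'no' in Taxon B, Taxon P, and Taxon T only — synapomorphy for {Taxon B, Taxon P, Taxon T}.
IV (derived state 'no') is shared by all ingroup taxa — unites the whole ingroup.
Most parsimonious ingroup topology: (((Taxon P,Taxon B),Taxon T),Taxon S).
Taxon P and Taxon B form a cherry on this tree, so they are sister taxa.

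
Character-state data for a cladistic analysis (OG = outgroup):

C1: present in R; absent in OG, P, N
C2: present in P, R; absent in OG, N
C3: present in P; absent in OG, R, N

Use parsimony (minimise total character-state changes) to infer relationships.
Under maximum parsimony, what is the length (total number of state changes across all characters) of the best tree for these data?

The outgroup has state 'absent' for every character, so 'present' is the derived state throughout.
C1 (derived state 'present') is unique to R (autapomorphy; uninformative for grouping).
C2: derived state 'present' in P and R only — synapomorphy for {P, R}.
C3 (derived state 'present') is unique to P (autapomorphy; uninformative for grouping).
Most parsimonious ingroup topology: ((P,R),N).
Changes per character on this tree: C1: 1; C2: 1; C3: 1.
Total = 3.

3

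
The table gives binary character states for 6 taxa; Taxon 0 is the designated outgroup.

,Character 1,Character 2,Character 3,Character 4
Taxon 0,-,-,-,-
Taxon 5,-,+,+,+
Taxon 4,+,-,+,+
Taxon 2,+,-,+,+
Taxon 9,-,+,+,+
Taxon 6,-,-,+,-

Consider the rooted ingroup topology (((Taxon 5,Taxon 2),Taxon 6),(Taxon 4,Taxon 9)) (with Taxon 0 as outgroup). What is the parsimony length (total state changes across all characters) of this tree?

7

Map each character onto (((Taxon 5,Taxon 2),Taxon 6),(Taxon 4,Taxon 9)) (rooted by Taxon 0) and count the minimum state changes it requires (Fitch parsimony):
Character 1: 2; Character 2: 2; Character 3: 1; Character 4: 2.
Total tree length = 7.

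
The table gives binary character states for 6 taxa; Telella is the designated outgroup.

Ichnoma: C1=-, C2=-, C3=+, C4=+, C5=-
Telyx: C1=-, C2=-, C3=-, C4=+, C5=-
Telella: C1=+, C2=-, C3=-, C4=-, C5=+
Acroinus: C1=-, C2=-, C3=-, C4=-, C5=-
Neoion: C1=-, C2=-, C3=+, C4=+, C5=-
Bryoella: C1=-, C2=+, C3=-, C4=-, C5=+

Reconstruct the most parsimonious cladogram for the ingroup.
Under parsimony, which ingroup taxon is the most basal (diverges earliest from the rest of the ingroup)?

Bryoella

Character polarity is set by the outgroup: the derived state is whichever differs from the outgroup's state, so for C1, C5 the derived state is '-', and for the remaining characters it is '+'.
All ingroup taxa share the derived state '-' for C1; it defines the ingroup but does not resolve relationships within it.
C2: derived state '+' in Bryoella only — an autapomorphy, so it tells us nothing about relationships among taxa.
C3: derived state '+' in Ichnoma and Neoion only — synapomorphy for {Ichnoma, Neoion}.
C4 (derived state '+') is shared by Ichnoma, Neoion, and Telyx — a synapomorphy uniting that clade.
C5 (derived state '-') is shared by Acroinus, Ichnoma, Neoion, and Telyx — a synapomorphy uniting that clade.
Most parsimonious ingroup topology: (Bryoella,(((Ichnoma,Neoion),Telyx),Acroinus)).
Bryoella is sister to the clade containing all other ingroup taxa, so it is the earliest-diverging (most basal) ingroup lineage.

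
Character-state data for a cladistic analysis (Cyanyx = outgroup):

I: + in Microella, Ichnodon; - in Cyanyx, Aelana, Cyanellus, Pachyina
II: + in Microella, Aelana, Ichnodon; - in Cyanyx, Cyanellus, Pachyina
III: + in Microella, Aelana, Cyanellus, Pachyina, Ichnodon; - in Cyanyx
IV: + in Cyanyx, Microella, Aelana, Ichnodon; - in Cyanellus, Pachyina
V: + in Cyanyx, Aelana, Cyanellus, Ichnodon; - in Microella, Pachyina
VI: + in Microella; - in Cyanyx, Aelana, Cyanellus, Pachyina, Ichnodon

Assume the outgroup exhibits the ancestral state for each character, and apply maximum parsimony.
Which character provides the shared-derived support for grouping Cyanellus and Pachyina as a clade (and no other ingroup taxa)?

IV

Character polarity is set by the outgroup: the derived state is whichever differs from the outgroup's state, so for IV, V the derived state is '-', and for the remaining characters it is '+'.
I: derived state '+' in Ichnodon and Microella only — synapomorphy for {Ichnodon, Microella}.
II (derived state '+') is shared by Aelana, Ichnodon, and Microella — a synapomorphy uniting that clade.
III (derived state '+') is shared by all ingroup taxa — unites the whole ingroup.
Only Cyanellus and Pachyina show the derived state '-' for IV, supporting them as a clade.
V groups Microella and Pachyina, which is incompatible with the clades supported by the remaining characters; treating it as convergent (homoplasy) costs fewer steps than any alternative tree.
VI: derived state '+' in Microella only — an autapomorphy, so it tells us nothing about relationships among taxa.
Most parsimonious ingroup topology: (((Microella,Ichnodon),Aelana),(Cyanellus,Pachyina)).
The clade {Cyanellus, Pachyina} is supported by IV: its derived state '-' occurs in exactly those taxa and in no other taxon (including the outgroup).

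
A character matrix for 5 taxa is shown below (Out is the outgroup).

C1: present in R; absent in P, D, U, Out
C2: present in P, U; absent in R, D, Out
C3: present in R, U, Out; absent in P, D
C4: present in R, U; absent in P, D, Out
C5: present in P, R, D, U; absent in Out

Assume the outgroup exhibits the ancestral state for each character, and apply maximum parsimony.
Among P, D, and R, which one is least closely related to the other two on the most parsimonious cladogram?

Character polarity is set by the outgroup: the derived state is whichever differs from the outgroup's state, so for C3 the derived state is 'absent', and for the remaining characters it is 'present'.
C1 (derived state 'present') is unique to R (autapomorphy; uninformative for grouping).
C2 (state 'present') occurs in P and U but conflicts with the nesting implied by the other characters — most parsimoniously interpreted as homoplasy.
Only D and P show the derived state 'absent' for C3, supporting them as a clade.
C4: derived state 'present' in R and U only — synapomorphy for {R, U}.
C5 (derived state 'present') is shared by all ingroup taxa — unites the whole ingroup.
Most parsimonious ingroup topology: ((R,U),(P,D)).
P and D share a more recent common ancestor with each other than either does with R, so R is the least closely related of the three.

R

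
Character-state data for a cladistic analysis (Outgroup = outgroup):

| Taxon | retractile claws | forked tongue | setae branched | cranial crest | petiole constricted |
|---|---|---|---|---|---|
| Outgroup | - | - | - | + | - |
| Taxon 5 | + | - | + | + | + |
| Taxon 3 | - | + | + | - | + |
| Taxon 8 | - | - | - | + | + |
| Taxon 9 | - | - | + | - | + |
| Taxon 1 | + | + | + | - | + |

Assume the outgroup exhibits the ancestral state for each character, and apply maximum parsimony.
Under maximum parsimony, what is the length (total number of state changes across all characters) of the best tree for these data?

6

Character polarity is set by the outgroup: the derived state is whichever differs from the outgroup's state, so for cranial crest the derived state is '-', and for the remaining characters it is '+'.
retractile claws (state '+') occurs in Taxon 1 and Taxon 5 but conflicts with the nesting implied by the other characters — most parsimoniously interpreted as homoplasy.
forked tongue (derived state '+') is shared by Taxon 1 and Taxon 3 — a synapomorphy uniting that clade.
setae branched (derived state '+') is shared by Taxon 1, Taxon 3, Taxon 5, and Taxon 9 — a synapomorphy uniting that clade.
Only Taxon 1, Taxon 3, and Taxon 9 show the derived state '-' for cranial crest, supporting them as a clade.
All ingroup taxa share the derived state '+' for petiole constricted; it defines the ingroup but does not resolve relationships within it.
Most parsimonious ingroup topology: ((Taxon 5,((Taxon 3,Taxon 1),Taxon 9)),Taxon 8).
Changes per character on this tree: retractile claws: 2; forked tongue: 1; setae branched: 1; cranial crest: 1; petiole constricted: 1.
Total = 6.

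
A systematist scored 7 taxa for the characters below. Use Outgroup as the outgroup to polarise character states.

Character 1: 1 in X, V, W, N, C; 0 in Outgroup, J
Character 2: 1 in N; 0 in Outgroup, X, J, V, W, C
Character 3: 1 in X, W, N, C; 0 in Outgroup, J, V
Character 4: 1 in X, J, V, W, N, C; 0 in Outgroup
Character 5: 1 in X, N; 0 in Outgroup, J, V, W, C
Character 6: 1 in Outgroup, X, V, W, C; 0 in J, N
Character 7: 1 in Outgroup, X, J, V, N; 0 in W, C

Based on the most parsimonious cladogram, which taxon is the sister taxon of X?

N

Character polarity is set by the outgroup: the derived state is whichever differs from the outgroup's state, so for Character 6, Character 7 the derived state is '0', and for the remaining characters it is '1'.
Only C, N, V, W, and X show the derived state '1' for Character 1, supporting them as a clade.
Character 2 (derived state '1') is unique to N (autapomorphy; uninformative for grouping).
Character 3 (derived state '1') is shared by C, N, W, and X — a synapomorphy uniting that clade.
Character 4 (derived state '1') is shared by all ingroup taxa — unites the whole ingroup.
Character 5 (derived state '1') is shared by N and X — a synapomorphy uniting that clade.
Character 6 groups J and N, which is incompatible with the clades supported by the remaining characters; treating it as convergent (homoplasy) costs fewer steps than any alternative tree.
Character 7 (derived state '0') is shared by C and W — a synapomorphy uniting that clade.
Most parsimonious ingroup topology: ((((X,N),(W,C)),V),J).
X and N form a cherry on this tree, so they are sister taxa.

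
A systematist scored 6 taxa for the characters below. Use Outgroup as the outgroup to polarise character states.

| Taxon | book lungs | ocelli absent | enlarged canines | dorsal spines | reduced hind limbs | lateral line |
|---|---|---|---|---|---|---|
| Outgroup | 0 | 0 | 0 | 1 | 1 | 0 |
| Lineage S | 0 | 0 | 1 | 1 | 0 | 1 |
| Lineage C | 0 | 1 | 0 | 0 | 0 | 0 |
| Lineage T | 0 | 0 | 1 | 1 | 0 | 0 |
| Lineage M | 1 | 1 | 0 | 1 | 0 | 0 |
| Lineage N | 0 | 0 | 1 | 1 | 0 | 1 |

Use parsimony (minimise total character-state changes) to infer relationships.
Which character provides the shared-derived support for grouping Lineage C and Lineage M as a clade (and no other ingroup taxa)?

ocelli absent

Character polarity is set by the outgroup: the derived state is whichever differs from the outgroup's state, so for dorsal spines, reduced hind limbs the derived state is '0', and for the remaining characters it is '1'.
book lungs (derived state '1') is unique to Lineage M (autapomorphy; uninformative for grouping).
ocelli absent: derived state '1' in Lineage C and Lineage M only — synapomorphy for {Lineage C, Lineage M}.
enlarged canines: derived state '1' in Lineage N, Lineage S, and Lineage T only — synapomorphy for {Lineage N, Lineage S, Lineage T}.
dorsal spines (derived state '0') is unique to Lineage C (autapomorphy; uninformative for grouping).
All ingroup taxa share the derived state '0' for reduced hind limbs; it defines the ingroup but does not resolve relationships within it.
Only Lineage N and Lineage S show the derived state '1' for lateral line, supporting them as a clade.
Most parsimonious ingroup topology: (((Lineage S,Lineage N),Lineage T),(Lineage C,Lineage M)).
The clade {Lineage C, Lineage M} is supported by ocelli absent: its derived state '1' occurs in exactly those taxa and in no other taxon (including the outgroup).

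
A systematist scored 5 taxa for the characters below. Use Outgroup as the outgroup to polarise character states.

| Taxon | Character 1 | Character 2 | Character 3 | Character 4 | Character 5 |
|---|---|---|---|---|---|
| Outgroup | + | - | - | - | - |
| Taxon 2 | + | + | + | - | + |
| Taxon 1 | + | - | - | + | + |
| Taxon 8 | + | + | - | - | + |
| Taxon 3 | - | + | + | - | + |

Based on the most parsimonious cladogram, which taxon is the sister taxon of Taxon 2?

Taxon 3

Character polarity is set by the outgroup: the derived state is whichever differs from the outgroup's state, so for Character 1 the derived state is '-', and for the remaining characters it is '+'.
Character 1: derived state '-' in Taxon 3 only — an autapomorphy, so it tells us nothing about relationships among taxa.
Character 2: derived state '+' in Taxon 2, Taxon 3, and Taxon 8 only — synapomorphy for {Taxon 2, Taxon 3, Taxon 8}.
Character 3: derived state '+' in Taxon 2 and Taxon 3 only — synapomorphy for {Taxon 2, Taxon 3}.
Character 4 (derived state '+') is unique to Taxon 1 (autapomorphy; uninformative for grouping).
All ingroup taxa share the derived state '+' for Character 5; it defines the ingroup but does not resolve relationships within it.
Most parsimonious ingroup topology: (((Taxon 2,Taxon 3),Taxon 8),Taxon 1).
Taxon 2 and Taxon 3 form a cherry on this tree, so they are sister taxa.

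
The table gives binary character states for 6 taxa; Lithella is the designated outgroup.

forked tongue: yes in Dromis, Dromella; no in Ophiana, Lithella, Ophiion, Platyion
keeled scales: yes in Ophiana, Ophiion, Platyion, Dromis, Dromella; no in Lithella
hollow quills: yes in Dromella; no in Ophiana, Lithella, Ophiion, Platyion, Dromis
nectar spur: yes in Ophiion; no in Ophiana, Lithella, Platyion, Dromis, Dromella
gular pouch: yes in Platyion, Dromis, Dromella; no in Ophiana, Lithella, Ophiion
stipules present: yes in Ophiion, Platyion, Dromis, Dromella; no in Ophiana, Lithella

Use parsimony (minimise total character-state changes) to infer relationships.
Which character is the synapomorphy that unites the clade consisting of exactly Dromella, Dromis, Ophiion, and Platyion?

stipules present

The outgroup has state 'no' for every character, so 'yes' is the derived state throughout.
forked tongue: derived state 'yes' in Dromella and Dromis only — synapomorphy for {Dromella, Dromis}.
All ingroup taxa share the derived state 'yes' for keeled scales; it defines the ingroup but does not resolve relationships within it.
hollow quills (derived state 'yes') is unique to Dromella (autapomorphy; uninformative for grouping).
nectar spur (derived state 'yes') is unique to Ophiion (autapomorphy; uninformative for grouping).
gular pouch (derived state 'yes') is shared by Dromella, Dromis, and Platyion — a synapomorphy uniting that clade.
Only Dromella, Dromis, Ophiion, and Platyion show the derived state 'yes' for stipules present, supporting them as a clade.
Most parsimonious ingroup topology: (Ophiana,(((Dromella,Dromis),Platyion),Ophiion)).
The clade {Dromella, Dromis, Ophiion, Platyion} is supported by stipules present: its derived state 'yes' occurs in exactly those taxa and in no other taxon (including the outgroup).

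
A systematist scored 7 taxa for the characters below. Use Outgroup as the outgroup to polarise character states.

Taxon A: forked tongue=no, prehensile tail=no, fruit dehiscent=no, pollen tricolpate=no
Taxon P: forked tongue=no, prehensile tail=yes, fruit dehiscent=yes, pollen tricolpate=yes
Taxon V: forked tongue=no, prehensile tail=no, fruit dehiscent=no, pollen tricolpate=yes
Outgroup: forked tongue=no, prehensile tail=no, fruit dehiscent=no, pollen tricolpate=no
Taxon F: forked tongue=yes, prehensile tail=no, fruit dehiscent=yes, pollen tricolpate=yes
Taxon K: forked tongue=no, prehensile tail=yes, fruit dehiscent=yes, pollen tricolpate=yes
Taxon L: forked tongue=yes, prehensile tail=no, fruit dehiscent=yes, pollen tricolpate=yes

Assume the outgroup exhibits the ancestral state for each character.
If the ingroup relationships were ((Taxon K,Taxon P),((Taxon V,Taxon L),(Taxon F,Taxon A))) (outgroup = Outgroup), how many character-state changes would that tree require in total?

8

Map each character onto ((Taxon K,Taxon P),((Taxon V,Taxon L),(Taxon F,Taxon A))) (rooted by Outgroup) and count the minimum state changes it requires (Fitch parsimony):
forked tongue: 2; prehensile tail: 1; fruit dehiscent: 3; pollen tricolpate: 2.
Total tree length = 8.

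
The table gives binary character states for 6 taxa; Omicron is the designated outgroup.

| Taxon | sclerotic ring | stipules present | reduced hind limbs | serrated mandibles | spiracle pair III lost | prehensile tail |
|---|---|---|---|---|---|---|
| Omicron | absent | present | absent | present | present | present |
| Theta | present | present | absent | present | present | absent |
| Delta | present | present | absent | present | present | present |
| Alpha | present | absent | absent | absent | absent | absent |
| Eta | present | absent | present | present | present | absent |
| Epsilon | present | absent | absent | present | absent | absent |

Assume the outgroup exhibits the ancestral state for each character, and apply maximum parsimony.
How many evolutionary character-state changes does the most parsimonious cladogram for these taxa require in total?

Character polarity is set by the outgroup: the derived state is whichever differs from the outgroup's state, so for stipules present, serrated mandibles, spiracle pair III lost, prehensile tail the derived state is 'absent', and for the remaining characters it is 'present'.
All ingroup taxa share the derived state 'present' for sclerotic ring; it defines the ingroup but does not resolve relationships within it.
stipules present (derived state 'absent') is shared by Alpha, Epsilon, and Eta — a synapomorphy uniting that clade.
reduced hind limbs: derived state 'present' in Eta only — an autapomorphy, so it tells us nothing about relationships among taxa.
serrated mandibles: derived state 'absent' in Alpha only — an autapomorphy, so it tells us nothing about relationships among taxa.
spiracle pair III lost: derived state 'absent' in Alpha and Epsilon only — synapomorphy for {Alpha, Epsilon}.
prehensile tail: derived state 'absent' in Alpha, Epsilon, Eta, and Theta only — synapomorphy for {Alpha, Epsilon, Eta, Theta}.
Most parsimonious ingroup topology: ((Theta,((Alpha,Epsilon),Eta)),Delta).
Changes per character on this tree: sclerotic ring: 1; stipules present: 1; reduced hind limbs: 1; serrated mandibles: 1; spiracle pair III lost: 1; prehensile tail: 1.
Total = 6.

6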